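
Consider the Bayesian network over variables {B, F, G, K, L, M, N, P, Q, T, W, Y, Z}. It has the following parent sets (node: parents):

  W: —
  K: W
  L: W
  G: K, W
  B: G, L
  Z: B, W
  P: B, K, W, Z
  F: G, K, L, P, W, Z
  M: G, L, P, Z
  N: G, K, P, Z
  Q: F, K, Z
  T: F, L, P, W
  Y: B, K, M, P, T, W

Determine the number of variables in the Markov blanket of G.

Ch(G) = {B, F, M, N}.
G's parents: K, W.
For each child, the remaining parents (spouses of G):
  B: L
  F: K, L, P, W, Z
  M: L, P, Z
  N: K, P, Z
MB(G) = {B, F, K, L, M, N, P, W, Z}, which has 9 nodes.

9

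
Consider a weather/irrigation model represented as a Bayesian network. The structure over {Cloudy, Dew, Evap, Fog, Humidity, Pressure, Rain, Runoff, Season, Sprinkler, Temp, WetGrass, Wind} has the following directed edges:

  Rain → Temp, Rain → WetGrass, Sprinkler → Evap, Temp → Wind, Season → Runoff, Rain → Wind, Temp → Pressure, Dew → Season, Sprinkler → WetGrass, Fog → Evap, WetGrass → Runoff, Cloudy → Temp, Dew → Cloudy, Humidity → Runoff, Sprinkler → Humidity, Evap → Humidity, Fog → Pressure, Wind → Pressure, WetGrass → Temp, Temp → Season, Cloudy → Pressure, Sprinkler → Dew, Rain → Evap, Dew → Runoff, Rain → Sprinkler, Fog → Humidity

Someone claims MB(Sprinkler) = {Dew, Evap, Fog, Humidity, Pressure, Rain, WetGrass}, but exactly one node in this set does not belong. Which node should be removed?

Parents of Sprinkler: Rain.
Children of Sprinkler: Dew, Evap, Humidity, WetGrass.
Other parents of Sprinkler's children:
  parents(WetGrass) \ {Sprinkler} = {Rain}.
  Dew has no other parent.
  Evap also has parents Fog, Rain.
  parents(Humidity) \ {Sprinkler} = {Evap, Fog}.
MB(Sprinkler) = {Dew, Evap, Fog, Humidity, Rain, WetGrass}.
Pressure is neither a parent, child, nor co-parent of Sprinkler, so it does not belong.

Pressure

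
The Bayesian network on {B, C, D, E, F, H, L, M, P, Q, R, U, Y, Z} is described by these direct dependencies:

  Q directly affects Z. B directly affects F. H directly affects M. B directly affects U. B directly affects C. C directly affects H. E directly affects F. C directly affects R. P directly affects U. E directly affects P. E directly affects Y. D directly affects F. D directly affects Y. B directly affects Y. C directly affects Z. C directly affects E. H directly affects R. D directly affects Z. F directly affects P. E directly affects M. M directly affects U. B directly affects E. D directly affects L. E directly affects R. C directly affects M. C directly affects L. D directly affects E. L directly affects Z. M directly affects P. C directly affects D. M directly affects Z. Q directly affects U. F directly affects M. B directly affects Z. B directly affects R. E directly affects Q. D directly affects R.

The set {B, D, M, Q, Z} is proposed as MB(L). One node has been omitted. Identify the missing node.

C

Recall MB(v) = parents ∪ children ∪ spouses, where spouses are the other parents of v's children.
L has parents C, D.
Children of L: Z.
Parents of each child, excluding L:
  parents(Z) \ {L} = {B, C, D, M, Q}.
MB(L) = {B, C, D, M, Q, Z}.
Comparing with the claimed set, C is missing.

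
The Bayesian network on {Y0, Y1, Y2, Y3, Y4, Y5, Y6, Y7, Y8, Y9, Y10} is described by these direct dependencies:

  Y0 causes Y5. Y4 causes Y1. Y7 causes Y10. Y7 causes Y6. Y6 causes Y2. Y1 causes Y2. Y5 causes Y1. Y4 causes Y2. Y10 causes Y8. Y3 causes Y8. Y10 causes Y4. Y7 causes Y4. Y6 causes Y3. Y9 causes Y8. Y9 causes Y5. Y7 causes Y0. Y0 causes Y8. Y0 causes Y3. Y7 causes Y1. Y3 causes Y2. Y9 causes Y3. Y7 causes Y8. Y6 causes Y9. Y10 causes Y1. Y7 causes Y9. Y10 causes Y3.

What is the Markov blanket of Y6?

The Markov blanket of a node is its parents, its children, and the other parents of its children.
Y6 has parent Y7.
Children of Y6: Y2, Y3, Y9.
Other parents of Y6's children:
  parents(Y9) \ {Y6} = {Y7}.
  parents(Y3) \ {Y6} = {Y0, Y9, Y10}.
  Y2 also has parents Y1, Y3, Y4.
Taking the union gives {Y0, Y1, Y2, Y3, Y4, Y7, Y9, Y10}.

{Y0, Y1, Y2, Y3, Y4, Y7, Y9, Y10}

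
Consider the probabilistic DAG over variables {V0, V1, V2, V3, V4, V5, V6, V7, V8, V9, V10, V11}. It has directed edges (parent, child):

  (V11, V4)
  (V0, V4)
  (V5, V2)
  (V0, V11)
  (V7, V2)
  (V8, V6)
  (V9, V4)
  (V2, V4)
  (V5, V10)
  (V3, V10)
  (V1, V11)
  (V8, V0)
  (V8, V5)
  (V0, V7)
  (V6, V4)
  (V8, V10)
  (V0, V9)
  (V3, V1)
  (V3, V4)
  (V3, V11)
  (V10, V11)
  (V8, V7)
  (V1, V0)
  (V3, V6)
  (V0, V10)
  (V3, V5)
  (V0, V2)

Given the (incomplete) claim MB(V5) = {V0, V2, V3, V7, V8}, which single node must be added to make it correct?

By definition, MB(V5) is built from V5's parents, V5's children, and the co-parents of V5.
V5 has children V2, V10.
Parents of V5: V3, V8.
Parents of each child, excluding V5:
  V10 also has parents V0, V3, V8.
  V2's other parents are V0, V7.
MB(V5) = {V0, V2, V3, V7, V8, V10}.
Comparing with the claimed set, V10 is missing.

V10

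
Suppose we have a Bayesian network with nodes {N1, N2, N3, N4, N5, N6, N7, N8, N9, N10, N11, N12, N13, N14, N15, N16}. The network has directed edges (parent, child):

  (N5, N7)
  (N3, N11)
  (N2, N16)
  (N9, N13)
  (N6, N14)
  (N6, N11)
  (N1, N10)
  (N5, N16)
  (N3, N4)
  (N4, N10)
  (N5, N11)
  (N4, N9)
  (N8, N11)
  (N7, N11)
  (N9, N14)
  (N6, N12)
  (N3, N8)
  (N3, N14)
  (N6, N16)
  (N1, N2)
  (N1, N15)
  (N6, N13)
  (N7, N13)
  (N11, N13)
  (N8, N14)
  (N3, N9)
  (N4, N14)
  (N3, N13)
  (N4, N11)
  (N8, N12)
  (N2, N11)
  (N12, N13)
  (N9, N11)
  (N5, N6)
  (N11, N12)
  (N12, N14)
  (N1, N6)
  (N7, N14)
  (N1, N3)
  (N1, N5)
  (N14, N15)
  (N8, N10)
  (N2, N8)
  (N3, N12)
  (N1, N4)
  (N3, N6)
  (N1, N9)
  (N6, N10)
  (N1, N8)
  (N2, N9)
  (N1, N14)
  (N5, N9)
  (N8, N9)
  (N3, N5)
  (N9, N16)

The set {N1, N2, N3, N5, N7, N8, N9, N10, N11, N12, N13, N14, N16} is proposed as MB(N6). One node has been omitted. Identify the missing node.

A node's Markov blanket = Pa ∪ Ch ∪ (parents of Ch other than the node itself).
Parents of N6: N1, N3, N5.
N6 has children N10, N11, N12, N13, N14, N16.
Co-parents of N6 (other parents of its children):
  N10: N1, N4, N8
  N11: N2, N3, N4, N5, N7, N8, N9
  N12: N3, N8, N11
  N13: N3, N7, N9, N11, N12
  N14: N1, N3, N4, N7, N8, N9, N12
  N16: N2, N5, N9
MB(N6) = {N1, N2, N3, N4, N5, N7, N8, N9, N10, N11, N12, N13, N14, N16}.
Comparing with the claimed set, N4 is missing.

N4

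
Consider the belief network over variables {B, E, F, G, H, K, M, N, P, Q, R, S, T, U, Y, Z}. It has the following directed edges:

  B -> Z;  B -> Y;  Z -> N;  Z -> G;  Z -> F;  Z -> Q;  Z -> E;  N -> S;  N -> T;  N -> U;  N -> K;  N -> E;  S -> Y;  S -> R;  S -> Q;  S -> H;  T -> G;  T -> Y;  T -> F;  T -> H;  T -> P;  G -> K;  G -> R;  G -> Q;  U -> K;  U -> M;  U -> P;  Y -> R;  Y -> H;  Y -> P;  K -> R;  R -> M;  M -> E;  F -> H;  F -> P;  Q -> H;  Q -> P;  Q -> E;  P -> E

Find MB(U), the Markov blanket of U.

By definition, MB(U) is built from U's parents, U's children, and the co-parents of U.
U has parent N.
U has children K, M, P.
Co-parents of U (other parents of its children):
  parents(K) \ {U} = {G, N}.
  M's other parent is R.
  parents(P) \ {U} = {F, Q, T, Y}.
So the Markov blanket of U is {F, G, K, M, N, P, Q, R, T, Y}.

{F, G, K, M, N, P, Q, R, T, Y}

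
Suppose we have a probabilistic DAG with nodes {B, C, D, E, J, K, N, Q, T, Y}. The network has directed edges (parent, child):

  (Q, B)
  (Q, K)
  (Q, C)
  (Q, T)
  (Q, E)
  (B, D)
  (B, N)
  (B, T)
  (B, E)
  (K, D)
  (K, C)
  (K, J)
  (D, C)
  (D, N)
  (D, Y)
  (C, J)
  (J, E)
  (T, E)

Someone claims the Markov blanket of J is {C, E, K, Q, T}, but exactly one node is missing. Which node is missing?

B

Recall MB(v) = parents ∪ children ∪ spouses, where spouses are the other parents of v's children.
J's children: E.
Parents of J: C, K.
For each child, the remaining parents (spouses of J):
  E: B, Q, T
MB(J) = {B, C, E, K, Q, T}.
Comparing with the claimed set, B is missing.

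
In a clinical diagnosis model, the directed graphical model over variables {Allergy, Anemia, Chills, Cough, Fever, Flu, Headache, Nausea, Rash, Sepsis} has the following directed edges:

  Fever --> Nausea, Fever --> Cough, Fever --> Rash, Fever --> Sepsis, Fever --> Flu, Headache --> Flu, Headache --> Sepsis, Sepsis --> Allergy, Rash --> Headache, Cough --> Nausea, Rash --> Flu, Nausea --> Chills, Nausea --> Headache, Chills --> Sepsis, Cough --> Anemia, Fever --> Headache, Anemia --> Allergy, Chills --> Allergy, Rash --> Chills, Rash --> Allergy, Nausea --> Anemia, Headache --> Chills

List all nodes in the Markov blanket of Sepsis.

{Allergy, Anemia, Chills, Fever, Headache, Rash}

By definition, MB(Sepsis) is built from Sepsis's parents, Sepsis's children, and the co-parents of Sepsis.
Sepsis's parents: Chills, Fever, Headache.
Children of Sepsis: Allergy.
For each child, the remaining parents (spouses of Sepsis):
  Allergy's other parents are Anemia, Chills, Rash.
Union: {Chills, Fever, Headache} ∪ {Allergy} ∪ {Anemia, Chills, Rash} = {Allergy, Anemia, Chills, Fever, Headache, Rash}.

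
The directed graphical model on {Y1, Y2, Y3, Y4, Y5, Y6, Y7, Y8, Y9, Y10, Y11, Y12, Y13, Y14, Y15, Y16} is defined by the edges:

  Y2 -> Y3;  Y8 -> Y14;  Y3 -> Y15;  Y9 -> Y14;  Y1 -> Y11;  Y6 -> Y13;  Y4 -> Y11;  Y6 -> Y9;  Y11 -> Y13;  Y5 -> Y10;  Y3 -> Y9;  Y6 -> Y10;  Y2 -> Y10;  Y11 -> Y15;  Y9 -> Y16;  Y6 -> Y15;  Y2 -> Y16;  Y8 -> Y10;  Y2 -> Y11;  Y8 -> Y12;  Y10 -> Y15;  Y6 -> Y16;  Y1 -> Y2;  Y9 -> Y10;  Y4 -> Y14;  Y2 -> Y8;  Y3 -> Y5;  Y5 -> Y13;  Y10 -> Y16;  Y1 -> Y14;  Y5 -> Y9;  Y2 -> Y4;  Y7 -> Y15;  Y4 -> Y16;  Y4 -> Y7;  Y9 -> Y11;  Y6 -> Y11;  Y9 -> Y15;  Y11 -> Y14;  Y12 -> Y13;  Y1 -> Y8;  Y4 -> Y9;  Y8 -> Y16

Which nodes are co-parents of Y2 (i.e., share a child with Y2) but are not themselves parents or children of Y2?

{Y5, Y6, Y9}

Children of Y2: Y3, Y4, Y8, Y10, Y11, Y16.
  Y3: —
  Y4: —
  Y8: Y1
  Y10: Y5, Y6, Y8, Y9
  Y11: Y1, Y4, Y6, Y9
  Y16: Y4, Y6, Y8, Y9, Y10
Excluding nodes already adjacent to Y2 (Y1, Y3, Y4, Y8, Y10, Y11, Y16), the co-parent-only contribution is {Y5, Y6, Y9}.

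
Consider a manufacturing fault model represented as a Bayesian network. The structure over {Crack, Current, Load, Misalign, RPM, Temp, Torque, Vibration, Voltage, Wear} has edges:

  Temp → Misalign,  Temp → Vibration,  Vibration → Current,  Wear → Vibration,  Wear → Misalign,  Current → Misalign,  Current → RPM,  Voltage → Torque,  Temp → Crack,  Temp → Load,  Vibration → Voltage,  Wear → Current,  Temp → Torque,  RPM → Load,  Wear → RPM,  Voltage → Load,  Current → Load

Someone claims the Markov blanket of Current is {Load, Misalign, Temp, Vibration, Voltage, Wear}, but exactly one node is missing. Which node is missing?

Current's children: Load, Misalign, RPM.
Current's parents: Vibration, Wear.
Parents of each child, excluding Current:
  parents(Misalign) \ {Current} = {Temp, Wear}.
  parents(RPM) \ {Current} = {Wear}.
  Load also has parents RPM, Temp, Voltage.
MB(Current) = {Load, Misalign, RPM, Temp, Vibration, Voltage, Wear}.
Comparing with the claimed set, RPM is missing.

RPM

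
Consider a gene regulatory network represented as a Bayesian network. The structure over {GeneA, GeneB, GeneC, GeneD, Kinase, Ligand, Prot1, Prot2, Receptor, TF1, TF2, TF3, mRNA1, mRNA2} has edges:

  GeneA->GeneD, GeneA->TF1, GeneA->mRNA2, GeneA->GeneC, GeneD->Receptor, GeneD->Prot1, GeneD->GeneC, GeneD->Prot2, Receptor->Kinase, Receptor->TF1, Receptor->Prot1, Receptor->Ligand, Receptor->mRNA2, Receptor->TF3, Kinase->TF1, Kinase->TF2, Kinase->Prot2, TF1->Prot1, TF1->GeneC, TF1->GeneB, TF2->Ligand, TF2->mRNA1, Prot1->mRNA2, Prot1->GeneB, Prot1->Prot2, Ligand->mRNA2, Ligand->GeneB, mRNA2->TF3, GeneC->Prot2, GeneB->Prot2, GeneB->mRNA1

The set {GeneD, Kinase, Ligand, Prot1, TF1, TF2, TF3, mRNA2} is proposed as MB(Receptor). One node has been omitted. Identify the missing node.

Parents of Receptor: GeneD.
Children of Receptor: Kinase, Ligand, Prot1, TF1, TF3, mRNA2.
Other parents of Receptor's children:
  Kinase: —
  TF1: GeneA, Kinase
  Prot1: GeneD, TF1
  Ligand: TF2
  mRNA2: GeneA, Ligand, Prot1
  TF3: mRNA2
MB(Receptor) = {GeneA, GeneD, Kinase, Ligand, Prot1, TF1, TF2, TF3, mRNA2}.
Comparing with the claimed set, GeneA is missing.

GeneA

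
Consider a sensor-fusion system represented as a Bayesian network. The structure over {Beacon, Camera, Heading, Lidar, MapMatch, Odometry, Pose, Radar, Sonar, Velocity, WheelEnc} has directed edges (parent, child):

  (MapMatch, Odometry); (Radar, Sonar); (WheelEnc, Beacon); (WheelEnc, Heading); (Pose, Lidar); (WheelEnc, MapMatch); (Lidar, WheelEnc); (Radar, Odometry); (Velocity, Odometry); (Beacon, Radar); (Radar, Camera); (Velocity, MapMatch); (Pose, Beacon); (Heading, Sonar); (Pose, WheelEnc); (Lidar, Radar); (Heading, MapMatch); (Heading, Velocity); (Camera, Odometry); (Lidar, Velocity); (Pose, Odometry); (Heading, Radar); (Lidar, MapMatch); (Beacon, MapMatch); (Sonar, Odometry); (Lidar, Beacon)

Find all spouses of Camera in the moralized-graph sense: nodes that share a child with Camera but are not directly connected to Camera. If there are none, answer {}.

Children of Camera: Odometry.
  Odometry's other parents are MapMatch, Pose, Radar, Sonar, Velocity.
Excluding nodes already adjacent to Camera (Odometry, Radar), the co-parent-only contribution is {MapMatch, Pose, Sonar, Velocity}.

{MapMatch, Pose, Sonar, Velocity}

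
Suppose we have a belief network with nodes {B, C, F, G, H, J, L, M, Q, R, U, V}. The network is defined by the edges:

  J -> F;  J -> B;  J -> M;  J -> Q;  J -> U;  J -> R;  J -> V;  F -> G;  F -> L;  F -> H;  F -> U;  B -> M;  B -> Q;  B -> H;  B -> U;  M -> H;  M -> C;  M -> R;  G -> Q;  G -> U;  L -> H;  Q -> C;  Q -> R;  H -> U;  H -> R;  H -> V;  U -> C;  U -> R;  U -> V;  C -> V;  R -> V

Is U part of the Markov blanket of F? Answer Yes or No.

U is a child of F.
So U ∈ MB(F).

Yes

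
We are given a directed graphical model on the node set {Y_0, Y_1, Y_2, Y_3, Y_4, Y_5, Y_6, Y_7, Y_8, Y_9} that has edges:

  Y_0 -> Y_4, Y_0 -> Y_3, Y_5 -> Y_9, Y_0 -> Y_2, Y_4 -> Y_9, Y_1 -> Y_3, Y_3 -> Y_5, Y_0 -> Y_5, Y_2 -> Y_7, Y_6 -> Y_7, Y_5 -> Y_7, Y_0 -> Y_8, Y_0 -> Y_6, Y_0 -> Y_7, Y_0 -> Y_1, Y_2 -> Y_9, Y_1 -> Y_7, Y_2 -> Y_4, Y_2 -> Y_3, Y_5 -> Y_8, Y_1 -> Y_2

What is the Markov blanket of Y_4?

{Y_0, Y_2, Y_5, Y_9}

By definition, MB(Y_4) is built from Y_4's parents, Y_4's children, and the co-parents of Y_4.
Ch(Y_4) = {Y_9}.
Pa(Y_4) = {Y_0, Y_2}.
Other parents of Y_4's children:
  Y_9's other parents are Y_2, Y_5.
MB(Y_4) = {Y_0, Y_2, Y_5, Y_9}.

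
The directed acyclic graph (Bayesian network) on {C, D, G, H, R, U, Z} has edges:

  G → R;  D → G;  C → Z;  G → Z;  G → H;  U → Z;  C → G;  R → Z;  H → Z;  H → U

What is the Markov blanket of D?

D has no parents.
Ch(D) = {G}.
Co-parents of D (other parents of its children):
  G's other parent is C.
Taking the union gives {C, G}.

{C, G}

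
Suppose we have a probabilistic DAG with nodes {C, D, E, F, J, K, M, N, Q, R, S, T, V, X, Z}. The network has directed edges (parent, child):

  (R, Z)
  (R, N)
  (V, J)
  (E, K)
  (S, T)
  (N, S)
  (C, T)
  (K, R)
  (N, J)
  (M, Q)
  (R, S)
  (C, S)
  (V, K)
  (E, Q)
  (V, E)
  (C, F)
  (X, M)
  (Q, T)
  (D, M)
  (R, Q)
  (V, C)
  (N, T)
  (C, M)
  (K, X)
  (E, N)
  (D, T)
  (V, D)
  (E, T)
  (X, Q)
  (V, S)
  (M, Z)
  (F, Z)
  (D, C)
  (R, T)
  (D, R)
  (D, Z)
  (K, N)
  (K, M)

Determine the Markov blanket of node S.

{C, D, E, N, Q, R, T, V}

The Markov blanket of a node is its parents, its children, and the other parents of its children.
Children of S: T.
S has parents C, N, R, V.
Other parents of S's children:
  T: C, D, E, N, Q, R
Union: {C, N, R, V} ∪ {T} ∪ {C, D, E, N, Q, R} = {C, D, E, N, Q, R, T, V}.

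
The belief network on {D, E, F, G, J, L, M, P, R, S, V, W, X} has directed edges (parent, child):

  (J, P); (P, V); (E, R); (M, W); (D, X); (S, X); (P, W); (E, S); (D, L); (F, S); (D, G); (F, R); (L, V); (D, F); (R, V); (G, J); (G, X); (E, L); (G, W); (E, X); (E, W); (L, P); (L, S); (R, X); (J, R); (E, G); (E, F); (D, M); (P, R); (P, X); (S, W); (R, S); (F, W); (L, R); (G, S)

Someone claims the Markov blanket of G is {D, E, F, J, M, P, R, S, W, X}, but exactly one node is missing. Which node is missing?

L

Pa(G) = {D, E}.
G's children: J, S, W, X.
Other parents of G's children:
  J: —
  S: E, F, L, R
  W: E, F, M, P, S
  X: D, E, P, R, S
MB(G) = {D, E, F, J, L, M, P, R, S, W, X}.
Comparing with the claimed set, L is missing.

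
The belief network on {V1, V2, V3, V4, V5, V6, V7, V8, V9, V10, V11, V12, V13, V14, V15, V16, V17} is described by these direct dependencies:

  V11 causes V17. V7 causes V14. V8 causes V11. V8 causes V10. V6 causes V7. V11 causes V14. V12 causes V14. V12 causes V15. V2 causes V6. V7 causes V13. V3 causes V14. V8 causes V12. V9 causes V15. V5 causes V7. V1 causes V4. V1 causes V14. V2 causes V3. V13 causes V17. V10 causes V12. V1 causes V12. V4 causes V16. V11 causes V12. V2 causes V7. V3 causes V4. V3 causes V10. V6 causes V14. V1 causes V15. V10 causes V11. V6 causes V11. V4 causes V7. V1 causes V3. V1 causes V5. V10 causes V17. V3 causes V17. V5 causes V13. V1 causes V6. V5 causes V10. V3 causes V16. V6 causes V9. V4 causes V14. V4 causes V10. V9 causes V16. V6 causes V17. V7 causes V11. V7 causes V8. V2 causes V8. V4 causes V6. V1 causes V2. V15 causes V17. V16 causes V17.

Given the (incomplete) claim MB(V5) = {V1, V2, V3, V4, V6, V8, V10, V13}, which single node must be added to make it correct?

V7

V5's children: V7, V10, V13.
V5 has parent V1.
Other parents of V5's children:
  V7: V2, V4, V6
  V10: V3, V4, V8
  V13: V7
MB(V5) = {V1, V2, V3, V4, V6, V7, V8, V10, V13}.
Comparing with the claimed set, V7 is missing.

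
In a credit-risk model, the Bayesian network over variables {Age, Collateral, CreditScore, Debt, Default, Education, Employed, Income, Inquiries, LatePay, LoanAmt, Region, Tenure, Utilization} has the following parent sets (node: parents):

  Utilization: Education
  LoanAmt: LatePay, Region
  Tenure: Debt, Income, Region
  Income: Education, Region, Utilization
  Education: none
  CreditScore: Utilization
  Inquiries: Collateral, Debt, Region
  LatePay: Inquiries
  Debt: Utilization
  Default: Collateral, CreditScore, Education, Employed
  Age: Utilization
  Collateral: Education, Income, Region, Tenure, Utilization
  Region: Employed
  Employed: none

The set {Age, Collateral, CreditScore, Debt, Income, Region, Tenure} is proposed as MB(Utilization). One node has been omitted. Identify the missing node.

Education

Ch(Utilization) = {Age, Collateral, CreditScore, Debt, Income}.
Parents of Utilization: Education.
For each child, the remaining parents (spouses of Utilization):
  Debt: no additional parents.
  Income also has parents Education, Region.
  Collateral also has parents Education, Income, Region, Tenure.
  Age: no additional parents.
  CreditScore has no other parent.
MB(Utilization) = {Age, Collateral, CreditScore, Debt, Education, Income, Region, Tenure}.
Comparing with the claimed set, Education is missing.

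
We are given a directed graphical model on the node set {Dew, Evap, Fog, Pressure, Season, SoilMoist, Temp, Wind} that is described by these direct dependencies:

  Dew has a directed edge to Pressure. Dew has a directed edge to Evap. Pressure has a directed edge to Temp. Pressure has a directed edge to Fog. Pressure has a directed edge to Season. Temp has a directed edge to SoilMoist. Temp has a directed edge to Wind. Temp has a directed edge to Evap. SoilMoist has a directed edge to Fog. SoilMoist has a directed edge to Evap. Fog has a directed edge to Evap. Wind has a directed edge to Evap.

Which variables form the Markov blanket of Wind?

Recall MB(v) = parents ∪ children ∪ spouses, where spouses are the other parents of v's children.
Pa(Wind) = {Temp}.
Ch(Wind) = {Evap}.
Parents of each child, excluding Wind:
  Evap also has parents Dew, Fog, SoilMoist, Temp.
So the Markov blanket of Wind is {Dew, Evap, Fog, SoilMoist, Temp}.

{Dew, Evap, Fog, SoilMoist, Temp}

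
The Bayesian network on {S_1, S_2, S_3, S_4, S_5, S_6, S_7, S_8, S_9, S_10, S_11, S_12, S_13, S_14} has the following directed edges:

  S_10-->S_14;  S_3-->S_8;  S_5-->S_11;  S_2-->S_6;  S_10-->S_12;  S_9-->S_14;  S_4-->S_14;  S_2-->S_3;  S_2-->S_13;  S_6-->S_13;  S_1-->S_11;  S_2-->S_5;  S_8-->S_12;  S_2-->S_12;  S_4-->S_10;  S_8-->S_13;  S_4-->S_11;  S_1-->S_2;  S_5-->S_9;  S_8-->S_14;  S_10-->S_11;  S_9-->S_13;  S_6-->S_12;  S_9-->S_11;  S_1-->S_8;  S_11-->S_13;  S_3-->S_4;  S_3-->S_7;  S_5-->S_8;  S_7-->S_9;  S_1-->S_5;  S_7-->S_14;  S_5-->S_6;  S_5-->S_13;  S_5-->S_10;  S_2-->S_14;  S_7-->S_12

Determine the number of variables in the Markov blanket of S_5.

The Markov blanket of a node is its parents, its children, and the other parents of its children.
S_5's parents: S_1, S_2.
Children of S_5: S_6, S_8, S_9, S_10, S_11, S_13.
Other parents of S_5's children:
  S_6: S_2
  S_8: S_1, S_3
  S_9: S_7
  S_10: S_4
  S_11: S_1, S_4, S_9, S_10
  S_13: S_2, S_6, S_8, S_9, S_11
MB(S_5) = {S_1, S_2, S_3, S_4, S_6, S_7, S_8, S_9, S_10, S_11, S_13}, which has 11 nodes.

11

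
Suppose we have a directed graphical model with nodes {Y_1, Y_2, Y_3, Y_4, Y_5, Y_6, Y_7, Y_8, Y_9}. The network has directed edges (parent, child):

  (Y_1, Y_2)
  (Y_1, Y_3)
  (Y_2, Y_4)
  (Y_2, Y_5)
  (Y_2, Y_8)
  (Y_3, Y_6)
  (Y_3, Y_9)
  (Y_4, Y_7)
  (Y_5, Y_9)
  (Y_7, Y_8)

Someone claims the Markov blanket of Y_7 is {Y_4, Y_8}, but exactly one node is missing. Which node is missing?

Y_7 has child Y_8.
Pa(Y_7) = {Y_4}.
For each child, the remaining parents (spouses of Y_7):
  Y_8: Y_2
MB(Y_7) = {Y_2, Y_4, Y_8}.
Comparing with the claimed set, Y_2 is missing.

Y_2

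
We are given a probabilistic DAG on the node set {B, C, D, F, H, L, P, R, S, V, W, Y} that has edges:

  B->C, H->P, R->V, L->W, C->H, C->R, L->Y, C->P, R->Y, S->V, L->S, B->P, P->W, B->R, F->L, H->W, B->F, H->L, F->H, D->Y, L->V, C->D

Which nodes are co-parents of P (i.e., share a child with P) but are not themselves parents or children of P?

{L}

Children of P: W.
  W's other parents are H, L.
Excluding nodes already adjacent to P (B, C, H, W), the co-parent-only contribution is {L}.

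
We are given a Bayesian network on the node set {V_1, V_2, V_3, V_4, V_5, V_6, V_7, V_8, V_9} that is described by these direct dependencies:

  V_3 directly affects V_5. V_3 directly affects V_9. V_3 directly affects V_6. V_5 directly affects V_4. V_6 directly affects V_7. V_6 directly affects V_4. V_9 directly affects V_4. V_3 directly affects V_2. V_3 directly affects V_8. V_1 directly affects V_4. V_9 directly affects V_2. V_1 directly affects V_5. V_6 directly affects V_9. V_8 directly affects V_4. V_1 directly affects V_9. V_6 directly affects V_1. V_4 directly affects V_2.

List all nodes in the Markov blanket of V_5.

Pa(V_5) = {V_1, V_3}.
Ch(V_5) = {V_4}.
For each child, the remaining parents (spouses of V_5):
  V_4: V_1, V_6, V_8, V_9
So the Markov blanket of V_5 is {V_1, V_3, V_4, V_6, V_8, V_9}.

{V_1, V_3, V_4, V_6, V_8, V_9}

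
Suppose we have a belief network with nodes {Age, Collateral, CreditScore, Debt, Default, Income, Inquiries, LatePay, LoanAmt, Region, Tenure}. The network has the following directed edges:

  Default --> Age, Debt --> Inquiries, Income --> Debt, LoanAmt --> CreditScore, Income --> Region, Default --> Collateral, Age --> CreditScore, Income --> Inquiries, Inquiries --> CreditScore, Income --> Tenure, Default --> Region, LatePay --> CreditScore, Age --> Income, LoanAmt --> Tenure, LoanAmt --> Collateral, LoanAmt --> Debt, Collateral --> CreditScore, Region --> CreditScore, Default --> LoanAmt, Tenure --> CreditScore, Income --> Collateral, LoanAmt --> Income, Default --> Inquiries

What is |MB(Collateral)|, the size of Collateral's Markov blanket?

9

The Markov blanket of a node is its parents, its children, and the other parents of its children.
Pa(Collateral) = {Default, Income, LoanAmt}.
Children of Collateral: CreditScore.
Other parents of Collateral's children:
  parents(CreditScore) \ {Collateral} = {Age, Inquiries, LatePay, LoanAmt, Region, Tenure}.
MB(Collateral) = {Age, CreditScore, Default, Income, Inquiries, LatePay, LoanAmt, Region, Tenure}, which has 9 nodes.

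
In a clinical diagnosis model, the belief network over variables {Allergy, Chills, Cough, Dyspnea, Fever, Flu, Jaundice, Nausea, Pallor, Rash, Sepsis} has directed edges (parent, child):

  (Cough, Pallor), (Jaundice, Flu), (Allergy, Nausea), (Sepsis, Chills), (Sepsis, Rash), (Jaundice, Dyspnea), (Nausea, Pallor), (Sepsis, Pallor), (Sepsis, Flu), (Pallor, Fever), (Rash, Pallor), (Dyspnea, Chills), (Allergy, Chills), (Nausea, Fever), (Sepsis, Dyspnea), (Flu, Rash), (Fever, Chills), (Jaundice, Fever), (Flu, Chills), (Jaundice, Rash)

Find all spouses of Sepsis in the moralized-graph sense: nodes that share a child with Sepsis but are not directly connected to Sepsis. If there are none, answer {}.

Children of Sepsis: Chills, Dyspnea, Flu, Pallor, Rash.
  parents(Flu) \ {Sepsis} = {Jaundice}.
  Dyspnea also has parent Jaundice.
  Rash's other parents are Flu, Jaundice.
  Pallor also has parents Cough, Nausea, Rash.
  Chills's other parents are Allergy, Dyspnea, Fever, Flu.
Excluding nodes already adjacent to Sepsis (Chills, Dyspnea, Flu, Pallor, Rash), the co-parent-only contribution is {Allergy, Cough, Fever, Jaundice, Nausea}.

{Allergy, Cough, Fever, Jaundice, Nausea}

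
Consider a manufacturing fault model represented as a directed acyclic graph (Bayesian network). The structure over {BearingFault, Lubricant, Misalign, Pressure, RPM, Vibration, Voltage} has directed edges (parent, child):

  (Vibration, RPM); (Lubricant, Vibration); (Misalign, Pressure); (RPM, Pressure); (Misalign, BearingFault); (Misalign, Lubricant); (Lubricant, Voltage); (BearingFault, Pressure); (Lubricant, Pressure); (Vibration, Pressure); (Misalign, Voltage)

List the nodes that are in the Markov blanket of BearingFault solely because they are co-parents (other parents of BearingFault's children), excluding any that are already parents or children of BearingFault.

Children of BearingFault: Pressure.
  Pressure: Lubricant, Misalign, RPM, Vibration
Excluding nodes already adjacent to BearingFault (Misalign, Pressure), the co-parent-only contribution is {Lubricant, RPM, Vibration}.

{Lubricant, RPM, Vibration}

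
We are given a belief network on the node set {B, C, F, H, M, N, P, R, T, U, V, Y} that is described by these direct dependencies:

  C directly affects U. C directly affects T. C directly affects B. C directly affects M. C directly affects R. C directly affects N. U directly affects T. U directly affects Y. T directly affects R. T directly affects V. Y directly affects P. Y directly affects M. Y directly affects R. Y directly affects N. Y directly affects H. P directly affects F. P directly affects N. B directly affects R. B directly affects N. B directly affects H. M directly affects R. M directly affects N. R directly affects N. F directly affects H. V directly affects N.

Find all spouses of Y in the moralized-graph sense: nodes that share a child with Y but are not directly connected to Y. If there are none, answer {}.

{B, C, F, T, V}

Children of Y: H, M, N, P, R.
  P: —
  M: C
  R: B, C, M, T
  N: B, C, M, P, R, V
  H: B, F
Excluding nodes already adjacent to Y (H, M, N, P, R, U), the co-parent-only contribution is {B, C, F, T, V}.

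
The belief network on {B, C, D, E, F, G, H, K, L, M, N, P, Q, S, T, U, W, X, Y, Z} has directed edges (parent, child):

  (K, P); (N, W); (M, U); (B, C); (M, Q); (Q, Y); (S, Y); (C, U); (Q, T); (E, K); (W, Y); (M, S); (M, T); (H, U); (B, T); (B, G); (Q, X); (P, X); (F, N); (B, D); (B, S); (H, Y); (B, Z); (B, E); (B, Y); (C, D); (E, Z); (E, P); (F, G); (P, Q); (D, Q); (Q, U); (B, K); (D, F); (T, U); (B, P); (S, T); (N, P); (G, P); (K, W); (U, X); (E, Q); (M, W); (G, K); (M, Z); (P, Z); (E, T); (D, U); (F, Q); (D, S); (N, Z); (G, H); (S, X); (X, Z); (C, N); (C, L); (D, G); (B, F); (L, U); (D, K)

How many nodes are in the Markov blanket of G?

G has parents B, D, F.
Ch(G) = {H, K, P}.
Parents of each child, excluding G:
  H: no additional parents.
  K also has parents B, D, E.
  P's other parents are B, E, K, N.
MB(G) = {B, D, E, F, H, K, N, P}, which has 8 nodes.

8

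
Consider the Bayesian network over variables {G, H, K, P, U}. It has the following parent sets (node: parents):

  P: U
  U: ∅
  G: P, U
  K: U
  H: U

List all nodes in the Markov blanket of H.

A node's Markov blanket = Pa ∪ Ch ∪ (parents of Ch other than the node itself).
H's parents: U.
Ch(H) = {}.
H has no children, so there are no co-parents.
So the Markov blanket of H is {U}.

{U}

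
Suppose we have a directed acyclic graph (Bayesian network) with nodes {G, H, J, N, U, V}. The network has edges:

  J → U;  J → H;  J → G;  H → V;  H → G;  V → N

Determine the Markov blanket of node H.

{G, J, V}

H has parent J.
H has children G, V.
Co-parents of H (other parents of its children):
  V: —
  G: J
Union: {J} ∪ {G, V} ∪ {J} = {G, J, V}.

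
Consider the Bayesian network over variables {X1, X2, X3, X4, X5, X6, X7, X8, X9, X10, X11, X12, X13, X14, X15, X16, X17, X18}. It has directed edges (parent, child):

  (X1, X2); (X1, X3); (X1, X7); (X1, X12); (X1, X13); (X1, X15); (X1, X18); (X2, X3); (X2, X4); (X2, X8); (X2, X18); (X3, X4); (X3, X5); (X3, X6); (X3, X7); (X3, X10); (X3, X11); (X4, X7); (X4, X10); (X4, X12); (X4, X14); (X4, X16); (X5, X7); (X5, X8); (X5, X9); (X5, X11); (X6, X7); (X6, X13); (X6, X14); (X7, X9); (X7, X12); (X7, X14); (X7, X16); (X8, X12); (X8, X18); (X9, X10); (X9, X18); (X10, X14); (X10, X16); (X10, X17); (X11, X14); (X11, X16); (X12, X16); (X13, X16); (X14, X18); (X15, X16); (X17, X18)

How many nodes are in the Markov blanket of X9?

X9's parents: X5, X7.
X9's children: X10, X18.
Parents of each child, excluding X9:
  parents(X10) \ {X9} = {X3, X4}.
  parents(X18) \ {X9} = {X1, X2, X8, X14, X17}.
MB(X9) = {X1, X2, X3, X4, X5, X7, X8, X10, X14, X17, X18}, which has 11 nodes.

11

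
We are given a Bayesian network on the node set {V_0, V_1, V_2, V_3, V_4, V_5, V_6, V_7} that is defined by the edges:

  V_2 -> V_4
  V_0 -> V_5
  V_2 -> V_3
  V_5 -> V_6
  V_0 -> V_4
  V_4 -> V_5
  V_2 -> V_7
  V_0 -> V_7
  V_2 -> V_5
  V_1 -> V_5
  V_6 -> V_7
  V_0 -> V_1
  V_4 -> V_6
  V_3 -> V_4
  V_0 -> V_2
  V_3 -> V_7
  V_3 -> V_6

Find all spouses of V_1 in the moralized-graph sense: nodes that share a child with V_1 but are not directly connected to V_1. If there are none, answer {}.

{V_2, V_4}

Children of V_1: V_5.
  V_5 also has parents V_0, V_2, V_4.
Excluding nodes already adjacent to V_1 (V_0, V_5), the co-parent-only contribution is {V_2, V_4}.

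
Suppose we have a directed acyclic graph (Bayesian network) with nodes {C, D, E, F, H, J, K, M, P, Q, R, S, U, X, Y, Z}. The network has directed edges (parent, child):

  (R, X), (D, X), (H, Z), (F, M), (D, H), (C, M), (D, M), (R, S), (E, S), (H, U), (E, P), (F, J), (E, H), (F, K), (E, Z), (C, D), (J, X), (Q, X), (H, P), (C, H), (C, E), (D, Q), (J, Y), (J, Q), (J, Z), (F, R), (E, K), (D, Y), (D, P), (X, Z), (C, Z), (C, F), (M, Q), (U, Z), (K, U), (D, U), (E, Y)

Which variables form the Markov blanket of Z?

{C, E, H, J, U, X}

Parents of Z: C, E, H, J, U, X.
Ch(Z) = {}.
With no children, Z has no spouses; the co-parent set is empty.
MB(Z) = {C, E, H, J, U, X}.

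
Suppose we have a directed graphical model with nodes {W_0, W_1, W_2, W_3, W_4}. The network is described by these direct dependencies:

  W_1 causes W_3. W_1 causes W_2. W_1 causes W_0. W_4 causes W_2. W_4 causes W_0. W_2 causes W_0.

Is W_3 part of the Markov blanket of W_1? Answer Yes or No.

W_3 is a child of W_1.
So W_3 ∈ MB(W_1).

Yes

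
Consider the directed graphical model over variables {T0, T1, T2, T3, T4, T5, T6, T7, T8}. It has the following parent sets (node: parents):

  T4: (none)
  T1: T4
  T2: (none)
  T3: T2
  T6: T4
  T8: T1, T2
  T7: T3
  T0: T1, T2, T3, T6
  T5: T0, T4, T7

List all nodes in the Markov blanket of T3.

{T0, T1, T2, T6, T7}

By definition, MB(T3) is built from T3's parents, T3's children, and the co-parents of T3.
T3 has children T0, T7.
Pa(T3) = {T2}.
Other parents of T3's children:
  T7: no additional parents.
  parents(T0) \ {T3} = {T1, T2, T6}.
Union: {T2} ∪ {T0, T7} ∪ {T1, T2, T6} = {T0, T1, T2, T6, T7}.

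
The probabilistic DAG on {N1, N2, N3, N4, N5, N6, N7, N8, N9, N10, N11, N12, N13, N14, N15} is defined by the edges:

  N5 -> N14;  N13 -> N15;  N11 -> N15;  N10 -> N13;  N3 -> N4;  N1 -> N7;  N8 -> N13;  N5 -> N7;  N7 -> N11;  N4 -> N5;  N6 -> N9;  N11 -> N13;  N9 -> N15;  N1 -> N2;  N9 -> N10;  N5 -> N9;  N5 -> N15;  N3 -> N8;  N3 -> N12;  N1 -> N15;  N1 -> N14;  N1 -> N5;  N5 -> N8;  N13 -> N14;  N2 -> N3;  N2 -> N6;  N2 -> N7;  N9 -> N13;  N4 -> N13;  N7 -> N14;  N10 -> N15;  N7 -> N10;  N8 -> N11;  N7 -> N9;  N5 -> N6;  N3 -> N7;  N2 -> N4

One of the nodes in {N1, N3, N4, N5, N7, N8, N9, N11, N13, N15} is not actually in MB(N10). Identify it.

N3

By definition, MB(N10) is built from N10's parents, N10's children, and the co-parents of N10.
N10's parents: N7, N9.
N10 has children N13, N15.
Co-parents of N10 (other parents of its children):
  N13 also has parents N4, N8, N9, N11.
  N15 also has parents N1, N5, N9, N11, N13.
MB(N10) = {N1, N4, N5, N7, N8, N9, N11, N13, N15}.
N3 is neither a parent, child, nor co-parent of N10, so it does not belong.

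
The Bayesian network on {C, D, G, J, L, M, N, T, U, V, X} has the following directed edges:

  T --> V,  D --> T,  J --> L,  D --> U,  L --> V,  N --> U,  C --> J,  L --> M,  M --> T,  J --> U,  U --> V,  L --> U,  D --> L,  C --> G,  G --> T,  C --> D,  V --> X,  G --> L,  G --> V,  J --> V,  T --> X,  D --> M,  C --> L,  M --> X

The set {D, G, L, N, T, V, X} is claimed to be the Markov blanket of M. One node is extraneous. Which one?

M has parents D, L.
Children of M: T, X.
For each child, the remaining parents (spouses of M):
  T also has parents D, G.
  parents(X) \ {M} = {T, V}.
MB(M) = {D, G, L, T, V, X}.
N is neither a parent, child, nor co-parent of M, so it does not belong.

N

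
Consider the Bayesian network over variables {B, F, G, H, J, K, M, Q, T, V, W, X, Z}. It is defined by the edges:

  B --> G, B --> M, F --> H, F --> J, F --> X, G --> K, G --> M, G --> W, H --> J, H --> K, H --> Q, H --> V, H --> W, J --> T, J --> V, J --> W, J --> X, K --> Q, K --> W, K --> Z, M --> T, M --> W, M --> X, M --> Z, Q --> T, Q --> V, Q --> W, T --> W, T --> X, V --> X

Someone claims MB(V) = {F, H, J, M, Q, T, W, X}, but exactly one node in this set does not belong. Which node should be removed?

W

By definition, MB(V) is built from V's parents, V's children, and the co-parents of V.
V has parents H, J, Q.
Children of V: X.
Other parents of V's children:
  parents(X) \ {V} = {F, J, M, T}.
MB(V) = {F, H, J, M, Q, T, X}.
W is neither a parent, child, nor co-parent of V, so it does not belong.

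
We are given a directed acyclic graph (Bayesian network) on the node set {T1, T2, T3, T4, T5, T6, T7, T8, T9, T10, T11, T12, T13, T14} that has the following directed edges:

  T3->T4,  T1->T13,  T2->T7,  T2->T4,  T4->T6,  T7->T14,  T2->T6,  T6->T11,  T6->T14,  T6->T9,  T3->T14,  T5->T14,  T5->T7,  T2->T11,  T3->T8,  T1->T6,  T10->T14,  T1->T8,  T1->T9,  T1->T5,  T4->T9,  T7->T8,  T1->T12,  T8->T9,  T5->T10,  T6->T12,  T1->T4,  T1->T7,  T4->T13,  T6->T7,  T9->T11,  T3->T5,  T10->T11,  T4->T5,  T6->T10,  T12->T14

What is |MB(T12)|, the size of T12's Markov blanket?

Parents of T12: T1, T6.
T12 has child T14.
Co-parents of T12 (other parents of its children):
  T14: T3, T5, T6, T7, T10
MB(T12) = {T1, T3, T5, T6, T7, T10, T14}, which has 7 nodes.

7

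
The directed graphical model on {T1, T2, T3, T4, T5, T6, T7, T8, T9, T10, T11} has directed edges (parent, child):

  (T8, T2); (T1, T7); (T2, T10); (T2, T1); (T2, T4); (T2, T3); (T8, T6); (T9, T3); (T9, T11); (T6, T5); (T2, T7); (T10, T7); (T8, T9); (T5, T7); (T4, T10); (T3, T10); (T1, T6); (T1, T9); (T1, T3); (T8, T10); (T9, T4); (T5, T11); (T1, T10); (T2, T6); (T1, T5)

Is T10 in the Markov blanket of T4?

T10 is a child of T4.
So T10 ∈ MB(T4).

Yes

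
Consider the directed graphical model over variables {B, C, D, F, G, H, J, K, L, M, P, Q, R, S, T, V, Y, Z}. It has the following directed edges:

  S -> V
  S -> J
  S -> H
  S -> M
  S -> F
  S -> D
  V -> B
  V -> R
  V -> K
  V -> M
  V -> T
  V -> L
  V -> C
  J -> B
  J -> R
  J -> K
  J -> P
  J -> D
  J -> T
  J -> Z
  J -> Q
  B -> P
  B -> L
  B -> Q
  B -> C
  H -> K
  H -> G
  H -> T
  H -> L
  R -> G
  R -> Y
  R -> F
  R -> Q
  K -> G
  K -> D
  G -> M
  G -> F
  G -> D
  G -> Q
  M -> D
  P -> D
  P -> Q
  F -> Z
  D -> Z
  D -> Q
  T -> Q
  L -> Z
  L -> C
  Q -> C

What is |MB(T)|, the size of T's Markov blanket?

Parents of T: H, J, V.
Children of T: Q.
Other parents of T's children:
  Q: B, D, G, J, P, R
MB(T) = {B, D, G, H, J, P, Q, R, V}, which has 9 nodes.

9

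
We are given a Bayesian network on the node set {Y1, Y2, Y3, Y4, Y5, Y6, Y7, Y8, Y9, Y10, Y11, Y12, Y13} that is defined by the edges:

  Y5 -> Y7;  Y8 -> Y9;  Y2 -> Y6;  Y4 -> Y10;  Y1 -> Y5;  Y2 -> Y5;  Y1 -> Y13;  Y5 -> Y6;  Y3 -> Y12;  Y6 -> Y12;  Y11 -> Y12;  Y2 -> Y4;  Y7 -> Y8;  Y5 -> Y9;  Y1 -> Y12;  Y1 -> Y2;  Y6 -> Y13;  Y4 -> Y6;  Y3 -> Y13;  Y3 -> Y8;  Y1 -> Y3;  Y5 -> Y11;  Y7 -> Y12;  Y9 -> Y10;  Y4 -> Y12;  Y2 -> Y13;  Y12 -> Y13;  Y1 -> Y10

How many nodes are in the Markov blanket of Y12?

8

Recall MB(v) = parents ∪ children ∪ spouses, where spouses are the other parents of v's children.
Y12 has child Y13.
Pa(Y12) = {Y1, Y3, Y4, Y6, Y7, Y11}.
Parents of each child, excluding Y12:
  Y13: Y1, Y2, Y3, Y6
MB(Y12) = {Y1, Y2, Y3, Y4, Y6, Y7, Y11, Y13}, which has 8 nodes.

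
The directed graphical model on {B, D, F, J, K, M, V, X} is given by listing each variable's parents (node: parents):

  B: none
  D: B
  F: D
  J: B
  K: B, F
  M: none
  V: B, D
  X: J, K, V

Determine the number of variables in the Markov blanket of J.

J's children: X.
Parents of J: B.
For each child, the remaining parents (spouses of J):
  parents(X) \ {J} = {K, V}.
MB(J) = {B, K, V, X}, which has 4 nodes.

4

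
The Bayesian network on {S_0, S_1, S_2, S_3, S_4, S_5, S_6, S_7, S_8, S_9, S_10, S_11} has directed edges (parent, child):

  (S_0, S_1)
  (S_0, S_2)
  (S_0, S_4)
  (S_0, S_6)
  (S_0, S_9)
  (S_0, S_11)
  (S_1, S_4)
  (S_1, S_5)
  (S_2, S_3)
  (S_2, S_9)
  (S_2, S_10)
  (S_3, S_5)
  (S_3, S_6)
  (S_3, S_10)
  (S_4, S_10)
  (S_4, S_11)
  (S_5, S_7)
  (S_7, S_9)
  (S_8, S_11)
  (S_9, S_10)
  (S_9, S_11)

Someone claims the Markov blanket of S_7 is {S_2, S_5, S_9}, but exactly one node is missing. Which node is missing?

By definition, MB(S_7) is built from S_7's parents, S_7's children, and the co-parents of S_7.
S_7's parents: S_5.
S_7 has child S_9.
Parents of each child, excluding S_7:
  parents(S_9) \ {S_7} = {S_0, S_2}.
MB(S_7) = {S_0, S_2, S_5, S_9}.
Comparing with the claimed set, S_0 is missing.

S_0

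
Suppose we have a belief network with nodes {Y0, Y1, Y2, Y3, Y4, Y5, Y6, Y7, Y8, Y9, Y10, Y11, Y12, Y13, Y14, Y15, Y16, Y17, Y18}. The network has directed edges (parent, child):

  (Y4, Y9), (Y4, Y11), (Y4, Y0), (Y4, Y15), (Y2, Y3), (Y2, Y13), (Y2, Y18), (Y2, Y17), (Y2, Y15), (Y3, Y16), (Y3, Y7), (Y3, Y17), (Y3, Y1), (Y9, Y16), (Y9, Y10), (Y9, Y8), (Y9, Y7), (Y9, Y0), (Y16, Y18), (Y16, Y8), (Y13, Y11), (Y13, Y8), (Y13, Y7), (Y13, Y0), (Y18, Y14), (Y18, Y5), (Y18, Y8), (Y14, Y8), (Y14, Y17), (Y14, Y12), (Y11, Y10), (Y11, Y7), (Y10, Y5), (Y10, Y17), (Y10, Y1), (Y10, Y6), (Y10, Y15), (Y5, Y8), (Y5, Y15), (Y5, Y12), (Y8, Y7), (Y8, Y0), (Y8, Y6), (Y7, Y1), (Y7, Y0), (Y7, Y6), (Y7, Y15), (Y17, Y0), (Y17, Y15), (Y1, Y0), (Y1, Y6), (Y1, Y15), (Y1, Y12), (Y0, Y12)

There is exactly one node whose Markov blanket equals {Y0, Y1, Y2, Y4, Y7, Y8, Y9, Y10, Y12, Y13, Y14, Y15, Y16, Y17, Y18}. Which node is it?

Y5

The target node must have every member of {Y0, Y1, Y2, Y4, Y7, Y8, Y9, Y10, Y12, Y13, Y14, Y15, Y16, Y17, Y18} as a parent, child, or co-parent, and no others.
Parents of Y5: Y10, Y18; children: Y8, Y12, Y15; co-parents: Y0, Y1, Y2, Y4, Y7, Y9, Y10, Y13, Y14, Y16, Y17, Y18.
These exactly cover the given set, so the node is Y5.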